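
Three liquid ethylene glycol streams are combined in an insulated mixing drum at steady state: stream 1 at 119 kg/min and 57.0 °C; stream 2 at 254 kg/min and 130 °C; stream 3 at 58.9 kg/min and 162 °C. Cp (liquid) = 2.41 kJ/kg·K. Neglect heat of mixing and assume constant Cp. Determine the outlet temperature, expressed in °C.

Energy balance with Q = 0: Σ ṁᵢCp,ᵢ(T_out − Tᵢ) = 0
Σ ṁᵢCp,ᵢTᵢ = 119×2.41×57.0 + 254×2.41×130 + 58.9×2.41×162 = 118920
Σ ṁᵢCp,ᵢ = 119×2.41 + 254×2.41 + 58.9×2.41 = 1040.9
T_out = 118920 / 1040.9 = 114.25 °C

T_out = 114 °C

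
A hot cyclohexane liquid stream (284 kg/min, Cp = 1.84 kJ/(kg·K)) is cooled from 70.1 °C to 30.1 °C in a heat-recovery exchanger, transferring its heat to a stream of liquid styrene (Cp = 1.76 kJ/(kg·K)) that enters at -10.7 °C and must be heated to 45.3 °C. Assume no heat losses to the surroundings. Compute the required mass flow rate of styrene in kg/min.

ṁ_c = 212 kg/min

Heat released by hot stream: Q = 284 × 1.84 × (70.1 − 30.1) = 20902 kJ/min
Energy balance on cold side (adiabatic exchanger): Q = ṁ_c·Cp_c·(T_c,out − T_c,in)
ṁ_c = 20902 / [1.76 × (45.3 − -10.7)] = 212.08 kg/min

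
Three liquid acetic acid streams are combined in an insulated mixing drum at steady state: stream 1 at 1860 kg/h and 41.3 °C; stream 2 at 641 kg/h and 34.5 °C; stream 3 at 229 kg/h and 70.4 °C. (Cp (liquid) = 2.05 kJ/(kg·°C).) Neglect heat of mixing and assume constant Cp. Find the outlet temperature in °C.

T_out = 42.1 °C

Energy balance with Q = 0: Σ ṁᵢCp,ᵢ(T_out − Tᵢ) = 0
T_out = Σ ṁᵢCp,ᵢTᵢ / Σ ṁᵢCp,ᵢ
      = 235860 / 5596.5 = 42.144 °C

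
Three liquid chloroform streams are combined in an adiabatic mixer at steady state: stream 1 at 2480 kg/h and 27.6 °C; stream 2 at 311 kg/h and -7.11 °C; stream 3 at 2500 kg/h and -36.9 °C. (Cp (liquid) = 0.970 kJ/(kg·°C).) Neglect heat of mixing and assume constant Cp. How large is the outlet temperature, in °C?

Adiabatic, steady state ⇒ Σ ṁᵢCp,ᵢ(T_out − Tᵢ) = 0
Σ ṁᵢCp,ᵢTᵢ = 2480×0.970×27.6 + 311×0.970×-7.11 + 2500×0.970×-36.9 = -25233
Σ ṁᵢCp,ᵢ = 2480×0.970 + 311×0.970 + 2500×0.970 = 5132.3
T_out = -25233 / 5132.3 = -4.9165 °C

T_out = -4.92 °C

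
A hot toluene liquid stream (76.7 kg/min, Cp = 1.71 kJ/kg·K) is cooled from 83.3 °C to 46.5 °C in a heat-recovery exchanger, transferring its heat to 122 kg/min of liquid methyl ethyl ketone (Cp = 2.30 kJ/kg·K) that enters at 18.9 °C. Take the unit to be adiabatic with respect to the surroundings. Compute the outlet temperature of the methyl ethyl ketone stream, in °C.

T_c,out = 36.1 °C

Heat released by hot stream: Q = 76.7 × 1.71 × (83.3 − 46.5) = 4826.6 kJ/min
Energy balance on cold side (adiabatic exchanger): Q = ṁ_c·Cp_c·(T_c,out − T_c,in)
T_c,out = 18.9 + 4826.6/(122 × 2.30) = 36.101 °C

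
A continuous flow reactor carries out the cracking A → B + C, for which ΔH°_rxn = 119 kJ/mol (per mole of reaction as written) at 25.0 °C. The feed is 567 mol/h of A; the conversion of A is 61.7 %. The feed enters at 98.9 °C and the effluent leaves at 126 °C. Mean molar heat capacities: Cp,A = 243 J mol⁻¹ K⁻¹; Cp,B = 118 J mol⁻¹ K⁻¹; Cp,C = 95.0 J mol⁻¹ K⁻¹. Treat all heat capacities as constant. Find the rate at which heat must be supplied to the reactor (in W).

Extent of reaction ξ = 0.617 × 567 = 349.84 mol/h
Reaction term: ξ·ΔH°_rxn = 349.84 × 119 = 41631 kJ/h
Sensible, feed 98.9→25 °C: -10182 kJ/h
Outlet flows (mol/h): A 217.16, B 349.84, C 349.84
Sensible, products 25→126 °C: 12856 kJ/h
Q = ΔH = 44305 kJ/h = 12.307 kW
Heat supplied = 12307 W

Q_in = 12300 W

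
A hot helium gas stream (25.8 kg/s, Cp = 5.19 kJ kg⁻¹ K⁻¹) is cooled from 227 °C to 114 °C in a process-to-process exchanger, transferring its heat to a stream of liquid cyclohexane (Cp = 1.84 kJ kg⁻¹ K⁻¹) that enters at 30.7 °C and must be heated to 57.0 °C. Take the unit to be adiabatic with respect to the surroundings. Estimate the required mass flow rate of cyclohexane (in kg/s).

Heat released by hot stream: Q = 25.8 × 5.19 × (227 − 114) = 15131 kJ/s
Energy balance on cold side (adiabatic exchanger): Q = ṁ_c·Cp_c·(T_c,out − T_c,in)
ṁ_c = 15131 / [1.84 × (57.0 − 30.7)] = 312.67 kg/s

ṁ_c = 313 kg/s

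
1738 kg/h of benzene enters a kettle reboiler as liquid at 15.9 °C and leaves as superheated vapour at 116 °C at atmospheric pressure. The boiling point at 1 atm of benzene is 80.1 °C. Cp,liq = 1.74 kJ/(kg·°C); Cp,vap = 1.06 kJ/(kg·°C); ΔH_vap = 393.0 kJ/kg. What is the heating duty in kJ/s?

liquid 15.9→80.1 °C: 111.71 kJ/kg
vaporisation at 80.1 °C: 393 kJ/kg
vapour 80.1→116 °C: 38.054 kJ/kg
Δh = 111.71 + 393 + 38.054 = 542.76 kJ/kg
Q = ṁ·Δh = 1738 kg/h × 542.76 kJ/kg = 943320 kJ/h
|Q| = 262.03 kW

Q = 262 kJ/s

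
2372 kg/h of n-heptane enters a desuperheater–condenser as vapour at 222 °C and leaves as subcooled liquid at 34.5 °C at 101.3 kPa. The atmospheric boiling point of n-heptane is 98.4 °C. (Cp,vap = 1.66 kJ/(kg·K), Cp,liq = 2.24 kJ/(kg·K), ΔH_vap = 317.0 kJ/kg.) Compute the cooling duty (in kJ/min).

Q_c = 26300 kJ/min

vapour 222→98.4 °C: -205.18 kJ/kg
condensation at 98.4 °C: -317 kJ/kg
liquid 98.4→34.5 °C: -143.14 kJ/kg
Δh = -205.18 + -317 + -143.14 = -665.31 kJ/kg
Q = ṁ·Δh = 2372 kg/h × -665.31 kJ/kg = -1.5781e+06 kJ/h
|Q| = 438.37 kW = 26302 kJ/min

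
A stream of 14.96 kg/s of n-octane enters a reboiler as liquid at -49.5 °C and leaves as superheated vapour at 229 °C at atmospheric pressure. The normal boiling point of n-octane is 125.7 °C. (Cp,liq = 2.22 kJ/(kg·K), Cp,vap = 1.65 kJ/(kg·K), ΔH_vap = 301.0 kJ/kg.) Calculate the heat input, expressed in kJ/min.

liquid -49.5→125.7 °C: 388.94 kJ/kg
vaporisation at 125.7 °C: 301 kJ/kg
vapour 125.7→229 °C: 170.44 kJ/kg
Δh = 388.94 + 301 + 170.44 = 860.39 kJ/kg
Q = ṁ·Δh = 14.96 kg/s × 860.39 kJ/kg = 12871 kJ/s
|Q| = 12871 kW = 772290 kJ/min

Q = 772000 kJ/min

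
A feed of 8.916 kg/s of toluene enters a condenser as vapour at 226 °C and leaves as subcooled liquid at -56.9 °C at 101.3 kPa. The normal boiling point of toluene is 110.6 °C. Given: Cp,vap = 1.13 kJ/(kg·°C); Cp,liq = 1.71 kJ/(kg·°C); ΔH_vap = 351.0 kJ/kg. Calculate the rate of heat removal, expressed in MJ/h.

Q_c = 24600 MJ/h

vapour 226→110.6 °C: -130.4 kJ/kg
condensation at 110.6 °C: -351 kJ/kg
liquid 110.6→-56.9 °C: -286.43 kJ/kg
Δh = -130.4 + -351 + -286.43 = -767.83 kJ/kg
Q = ṁ·Δh = 8.916 kg/s × -767.83 kJ/kg = -6845.9 kJ/s
|Q| = 6845.9 kW = 24645 MJ/h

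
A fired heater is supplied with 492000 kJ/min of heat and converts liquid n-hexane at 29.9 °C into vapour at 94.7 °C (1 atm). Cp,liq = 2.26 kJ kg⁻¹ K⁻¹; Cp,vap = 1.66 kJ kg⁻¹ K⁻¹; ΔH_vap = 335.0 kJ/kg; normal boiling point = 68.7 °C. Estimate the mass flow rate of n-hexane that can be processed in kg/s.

Δh = 2.26×(68.7−29.9) + 335.0 + 1.66×(94.7−68.7) = 465.85 kJ/kg
Q = 492000 kJ/min = 8200 kJ/s = 8200 kJ/s
ṁ = Q/Δh = 8200 / 465.85 = 17.602 kg/s

ṁ = 17.6 kg/s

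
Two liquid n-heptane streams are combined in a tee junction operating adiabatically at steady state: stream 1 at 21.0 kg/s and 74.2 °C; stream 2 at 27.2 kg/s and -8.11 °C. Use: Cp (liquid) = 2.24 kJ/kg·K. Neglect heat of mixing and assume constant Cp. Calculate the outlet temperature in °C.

No heat crosses the boundary, so H_out = H_in.
T_out = Σ ṁᵢCp,ᵢTᵢ / Σ ṁᵢCp,ᵢ
      = 2996.2 / 107.97 = 27.751 °C

T_out = 27.8 °C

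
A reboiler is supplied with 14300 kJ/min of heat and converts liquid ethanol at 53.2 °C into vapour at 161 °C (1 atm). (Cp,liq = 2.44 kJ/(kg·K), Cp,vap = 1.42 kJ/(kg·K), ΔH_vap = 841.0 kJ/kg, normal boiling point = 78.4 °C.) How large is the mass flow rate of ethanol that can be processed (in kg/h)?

Δh = 2.44×(78.4−53.2) + 841.0 + 1.42×(161−78.4) = 1019.8 kJ/kg
Q = 14300 kJ/min = 238.33 kJ/s = 858000 kJ/h
ṁ = Q/Δh = 858000 / 1019.8 = 841.36 kg/h

ṁ = 841 kg/h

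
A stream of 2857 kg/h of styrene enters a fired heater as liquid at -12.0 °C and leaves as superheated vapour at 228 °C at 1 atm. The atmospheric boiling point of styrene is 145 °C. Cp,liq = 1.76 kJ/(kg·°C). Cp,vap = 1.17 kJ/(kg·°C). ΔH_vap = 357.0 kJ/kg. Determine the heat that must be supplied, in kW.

Q = 580 kW

liquid -12.0→145 °C: 276.32 kJ/kg
vaporisation at 145 °C: 357 kJ/kg
vapour 145→228 °C: 97.11 kJ/kg
Δh = 276.32 + 357 + 97.11 = 730.43 kJ/kg
Q = ṁ·Δh = 2857 kg/h × 730.43 kJ/kg = 2.0868e+06 kJ/h
|Q| = 579.68 kW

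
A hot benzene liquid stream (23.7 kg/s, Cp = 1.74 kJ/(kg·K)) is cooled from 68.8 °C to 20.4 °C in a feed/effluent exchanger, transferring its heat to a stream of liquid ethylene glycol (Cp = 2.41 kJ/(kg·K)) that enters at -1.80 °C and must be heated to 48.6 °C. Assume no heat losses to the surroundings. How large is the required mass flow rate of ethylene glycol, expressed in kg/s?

ṁ_c = 16.4 kg/s

Heat released by hot stream: Q = 23.7 × 1.74 × (68.8 − 20.4) = 1995.9 kJ/s
Energy balance on cold side (adiabatic exchanger): Q = ṁ_c·Cp_c·(T_c,out − T_c,in)
ṁ_c = 1995.9 / [2.41 × (48.6 − -1.80)] = 16.432 kg/s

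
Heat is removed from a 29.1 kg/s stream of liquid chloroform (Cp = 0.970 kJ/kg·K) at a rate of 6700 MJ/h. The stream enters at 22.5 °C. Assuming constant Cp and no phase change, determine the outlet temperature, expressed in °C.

T_out = -43.4 °C

Q = 6700 MJ/h = 1861.1 kJ/s
ΔT = Q/(ṁ·Cp) = 1861.1/(29.1×0.970) = 65.934 K
T_out = 22.5 − 65.934 = -43.434 °C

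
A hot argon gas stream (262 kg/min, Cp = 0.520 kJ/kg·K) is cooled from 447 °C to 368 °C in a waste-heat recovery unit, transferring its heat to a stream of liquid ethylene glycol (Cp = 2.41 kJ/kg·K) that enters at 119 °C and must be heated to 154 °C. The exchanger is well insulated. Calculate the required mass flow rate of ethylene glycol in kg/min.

ṁ_c = 128 kg/min

Heat released by hot stream: Q = 262 × 0.520 × (447 − 368) = 10763 kJ/min
Energy balance on cold side (adiabatic exchanger): Q = ṁ_c·Cp_c·(T_c,out − T_c,in)
ṁ_c = 10763 / [2.41 × (154 − 119)] = 127.6 kg/min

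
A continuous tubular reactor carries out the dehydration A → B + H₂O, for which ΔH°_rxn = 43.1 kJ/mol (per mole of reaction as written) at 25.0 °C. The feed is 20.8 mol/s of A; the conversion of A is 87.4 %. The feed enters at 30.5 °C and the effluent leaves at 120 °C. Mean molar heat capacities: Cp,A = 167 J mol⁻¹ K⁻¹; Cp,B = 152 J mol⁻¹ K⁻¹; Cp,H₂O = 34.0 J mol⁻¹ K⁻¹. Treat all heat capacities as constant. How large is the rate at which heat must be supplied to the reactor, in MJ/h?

Q_in = 4060 MJ/h

Extent of reaction ξ = 0.874 × 20.8 = 18.179 mol/s
Reaction term: ξ·ΔH°_rxn = 18.179 × 43.1 = 783.52 kJ/s
Sensible, feed 30.5→25 °C: -19.105 kJ/s
Outlet flows (mol/s): A 2.6208, B 18.179, H₂O 18.179
Sensible, products 25→120 °C: 362.81 kJ/s
Q = ΔH = 1127.2 kJ/s = 1127.2 kW
Heat supplied = 4058 MJ/h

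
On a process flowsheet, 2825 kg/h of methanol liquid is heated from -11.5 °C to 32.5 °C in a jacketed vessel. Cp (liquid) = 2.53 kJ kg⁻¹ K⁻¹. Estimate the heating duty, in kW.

Q = ṁ·Cp·ΔT = 2825 × 2.53 × (32.5 − -11.5) = 314480 kJ/h
Converting: 314480 / 3600 s = 87.355 kW

Q = 87.4 kW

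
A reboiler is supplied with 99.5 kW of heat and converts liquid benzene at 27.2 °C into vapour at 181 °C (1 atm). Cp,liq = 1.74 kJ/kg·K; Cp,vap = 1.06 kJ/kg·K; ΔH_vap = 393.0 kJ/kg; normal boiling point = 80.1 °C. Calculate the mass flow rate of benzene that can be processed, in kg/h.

Δh = 1.74×(80.1−27.2) + 393.0 + 1.06×(181−80.1) = 592 kJ/kg
Q = 99.5 kW = 99.5 kJ/s = 358200 kJ/h
ṁ = Q/Δh = 358200 / 592 = 605.07 kg/h

ṁ = 605 kg/h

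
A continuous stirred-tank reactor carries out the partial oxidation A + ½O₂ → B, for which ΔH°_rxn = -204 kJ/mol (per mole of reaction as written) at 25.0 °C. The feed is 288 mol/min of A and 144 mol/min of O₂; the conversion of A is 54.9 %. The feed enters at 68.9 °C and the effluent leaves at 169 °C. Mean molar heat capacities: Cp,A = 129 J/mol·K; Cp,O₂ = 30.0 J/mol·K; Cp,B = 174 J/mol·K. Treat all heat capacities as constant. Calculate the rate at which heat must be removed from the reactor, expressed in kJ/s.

Extent of reaction ξ = 0.549 × 288 = 158.11 mol/min
Reaction term: ξ·ΔH°_rxn = 158.11 × -204 = -32255 kJ/min
Sensible, feed 68.9→25 °C: -1820.6 kJ/min
Outlet flows (mol/min): A 129.89, O₂ 64.944, B 158.11
Sensible, products 25→169 °C: 6655 kJ/min
Q = ΔH = -27420 kJ/min = -457.01 kW
Heat removed = 457.01 kJ/s

Q_out = 457 kJ/s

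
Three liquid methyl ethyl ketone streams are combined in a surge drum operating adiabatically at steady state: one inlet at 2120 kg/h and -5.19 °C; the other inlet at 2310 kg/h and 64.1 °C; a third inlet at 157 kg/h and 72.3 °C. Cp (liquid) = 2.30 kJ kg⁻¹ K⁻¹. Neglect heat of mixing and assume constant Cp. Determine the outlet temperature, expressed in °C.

No heat crosses the boundary, so H_out = H_in.
T_out = Σ ṁᵢCp,ᵢTᵢ / Σ ṁᵢCp,ᵢ
      = 341360 / 10550 = 32.357 °C

T_out = 32.4 °C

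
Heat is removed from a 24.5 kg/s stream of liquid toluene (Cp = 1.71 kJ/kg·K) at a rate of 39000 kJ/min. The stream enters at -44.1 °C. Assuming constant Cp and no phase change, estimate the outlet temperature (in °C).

Q = 39000 kJ/min = 650 kJ/s
ΔT = Q/(ṁ·Cp) = 650/(24.5×1.71) = 15.515 K
T_out = -44.1 − 15.515 = -59.615 °C

T_out = -59.6 °C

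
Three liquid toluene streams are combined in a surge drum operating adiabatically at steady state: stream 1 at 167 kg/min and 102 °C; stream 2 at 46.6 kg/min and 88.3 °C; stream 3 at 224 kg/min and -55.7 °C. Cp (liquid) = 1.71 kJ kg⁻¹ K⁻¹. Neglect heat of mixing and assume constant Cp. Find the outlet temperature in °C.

Adiabatic, steady state ⇒ Σ ṁᵢCp,ᵢ(T_out − Tᵢ) = 0
Σ ṁᵢCp,ᵢTᵢ = 167×1.71×102 + 46.6×1.71×88.3 + 224×1.71×-55.7 = 14829
Σ ṁᵢCp,ᵢ = 167×1.71 + 46.6×1.71 + 224×1.71 = 748.3
T_out = 14829 / 748.3 = 19.817 °C

T_out = 19.8 °C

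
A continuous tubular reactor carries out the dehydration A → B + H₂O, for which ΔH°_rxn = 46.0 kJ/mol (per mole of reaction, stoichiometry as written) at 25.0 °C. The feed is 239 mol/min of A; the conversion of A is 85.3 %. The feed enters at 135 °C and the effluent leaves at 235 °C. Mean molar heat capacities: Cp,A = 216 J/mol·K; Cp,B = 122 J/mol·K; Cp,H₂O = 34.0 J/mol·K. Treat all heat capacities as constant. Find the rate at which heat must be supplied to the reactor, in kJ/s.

Extent of reaction ξ = 0.853 × 239 = 203.87 mol/min
Reaction term: ξ·ΔH°_rxn = 203.87 × 46.0 = 9377.9 kJ/min
Sensible, feed 135→25 °C: -5678.6 kJ/min
Outlet flows (mol/min): A 35.133, B 203.87, H₂O 203.87
Sensible, products 25→235 °C: 8272.3 kJ/min
Q = ΔH = 11972 kJ/min = 199.53 kW
Heat supplied = 199.53 kJ/s

Q_in = 200 kJ/s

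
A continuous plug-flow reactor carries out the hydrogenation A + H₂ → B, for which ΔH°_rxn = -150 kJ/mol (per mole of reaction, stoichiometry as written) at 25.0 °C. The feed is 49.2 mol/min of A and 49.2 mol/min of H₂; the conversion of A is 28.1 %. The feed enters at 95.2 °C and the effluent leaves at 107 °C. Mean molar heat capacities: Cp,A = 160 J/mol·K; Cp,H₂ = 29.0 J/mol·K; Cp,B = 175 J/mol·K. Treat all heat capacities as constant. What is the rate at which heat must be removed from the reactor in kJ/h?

Q_out = 119000 kJ/h

Extent of reaction ξ = 0.281 × 49.2 = 13.825 mol/min
Reaction term: ξ·ΔH°_rxn = 13.825 × -150 = -2073.8 kJ/min
Sensible, feed 95.2→25 °C: -652.78 kJ/min
Outlet flows (mol/min): A 35.375, H₂ 35.375, B 13.825
Sensible, products 25→107 °C: 746.63 kJ/min
Q = ΔH = -1979.9 kJ/min = -32.999 kW
Heat removed = 118800 kJ/h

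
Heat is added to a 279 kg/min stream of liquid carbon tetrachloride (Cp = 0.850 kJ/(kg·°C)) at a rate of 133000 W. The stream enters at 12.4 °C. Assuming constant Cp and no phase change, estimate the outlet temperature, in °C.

T_out = 46.0 °C

Q = 133000 W = 7980 kJ/min
ΔT = Q/(ṁ·Cp) = 7980/(279×0.850) = 33.65 K
T_out = 12.4 + 33.65 = 46.05 °C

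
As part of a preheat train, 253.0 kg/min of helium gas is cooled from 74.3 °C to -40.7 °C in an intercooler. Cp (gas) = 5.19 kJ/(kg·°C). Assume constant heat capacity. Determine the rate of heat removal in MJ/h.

Q_c = 9060 MJ/h

Q = ṁ·Cp·ΔT = 253.0 × 5.19 × (-40.7 − 74.3) = -151000 kJ/min
Converting: 151000 / 60 s = 2516.7 kW
Cooling duty = 9060.2 MJ/h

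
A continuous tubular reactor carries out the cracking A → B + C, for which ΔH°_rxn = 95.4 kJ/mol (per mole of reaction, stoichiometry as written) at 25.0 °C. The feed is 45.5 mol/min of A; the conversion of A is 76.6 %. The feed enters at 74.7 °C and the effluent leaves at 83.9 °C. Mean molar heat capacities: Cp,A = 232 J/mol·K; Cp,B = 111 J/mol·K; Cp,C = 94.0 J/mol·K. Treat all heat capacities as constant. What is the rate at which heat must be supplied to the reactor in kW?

Q_in = 56.1 kW

Extent of reaction ξ = 0.766 × 45.5 = 34.853 mol/min
Reaction term: ξ·ΔH°_rxn = 34.853 × 95.4 = 3325 kJ/min
Sensible, feed 74.7→25 °C: -524.63 kJ/min
Outlet flows (mol/min): A 10.647, B 34.853, C 34.853
Sensible, products 25→83.9 °C: 566.32 kJ/min
Q = ΔH = 3366.7 kJ/min = 56.111 kW
Heat supplied = 56.111 kW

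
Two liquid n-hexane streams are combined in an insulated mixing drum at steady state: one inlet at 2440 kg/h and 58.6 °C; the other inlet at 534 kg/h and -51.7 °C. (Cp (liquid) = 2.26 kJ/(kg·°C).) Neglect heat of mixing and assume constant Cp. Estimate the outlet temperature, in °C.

Energy balance with Q = 0: Σ ṁᵢCp,ᵢ(T_out − Tᵢ) = 0
T_out = Σ ṁᵢCp,ᵢTᵢ / Σ ṁᵢCp,ᵢ
      = 260750 / 6721.2 = 38.795 °C

T_out = 38.8 °C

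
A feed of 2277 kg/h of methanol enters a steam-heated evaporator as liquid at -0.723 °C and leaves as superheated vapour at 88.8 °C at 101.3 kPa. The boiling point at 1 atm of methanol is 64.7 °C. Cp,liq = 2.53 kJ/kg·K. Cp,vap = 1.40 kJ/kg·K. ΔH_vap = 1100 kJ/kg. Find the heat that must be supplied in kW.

liquid -0.723→64.7 °C: 165.52 kJ/kg
vaporisation at 64.7 °C: 1100 kJ/kg
vapour 64.7→88.8 °C: 33.74 kJ/kg
Δh = 165.52 + 1100 + 33.74 = 1299.3 kJ/kg
Q = ṁ·Δh = 2277 kg/h × 1299.3 kJ/kg = 2.9584e+06 kJ/h
|Q| = 821.78 kW

Q = 822 kW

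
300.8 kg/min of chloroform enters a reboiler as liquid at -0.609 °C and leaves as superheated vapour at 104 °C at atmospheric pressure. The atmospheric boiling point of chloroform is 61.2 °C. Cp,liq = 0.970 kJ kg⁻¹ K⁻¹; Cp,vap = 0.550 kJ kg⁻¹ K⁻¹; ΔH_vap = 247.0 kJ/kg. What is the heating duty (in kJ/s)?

Q = 1660 kJ/s

liquid -0.609→61.2 °C: 59.955 kJ/kg
vaporisation at 61.2 °C: 247 kJ/kg
vapour 61.2→104 °C: 23.54 kJ/kg
Δh = 59.955 + 247 + 23.54 = 330.49 kJ/kg
Q = ṁ·Δh = 300.8 kg/min × 330.49 kJ/kg = 99413 kJ/min
|Q| = 1656.9 kW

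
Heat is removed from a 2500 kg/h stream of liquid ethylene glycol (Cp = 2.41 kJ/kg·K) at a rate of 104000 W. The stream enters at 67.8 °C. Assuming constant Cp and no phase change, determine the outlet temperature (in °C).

T_out = 5.66 °C

Q = 104000 W = 374400 kJ/h
ΔT = Q/(ṁ·Cp) = 374400/(2500×2.41) = 62.141 K
T_out = 67.8 − 62.141 = 5.6589 °C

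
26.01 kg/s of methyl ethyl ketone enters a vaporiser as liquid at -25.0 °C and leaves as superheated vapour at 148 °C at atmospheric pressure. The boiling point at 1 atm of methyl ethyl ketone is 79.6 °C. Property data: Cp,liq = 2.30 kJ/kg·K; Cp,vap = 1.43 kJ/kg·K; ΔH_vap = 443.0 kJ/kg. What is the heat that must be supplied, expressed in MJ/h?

Q = 73200 MJ/h

liquid -25.0→79.6 °C: 240.58 kJ/kg
vaporisation at 79.6 °C: 443 kJ/kg
vapour 79.6→148 °C: 97.812 kJ/kg
Δh = 240.58 + 443 + 97.812 = 781.39 kJ/kg
Q = ṁ·Δh = 26.01 kg/s × 781.39 kJ/kg = 20324 kJ/s
|Q| = 20324 kW = 73166 MJ/h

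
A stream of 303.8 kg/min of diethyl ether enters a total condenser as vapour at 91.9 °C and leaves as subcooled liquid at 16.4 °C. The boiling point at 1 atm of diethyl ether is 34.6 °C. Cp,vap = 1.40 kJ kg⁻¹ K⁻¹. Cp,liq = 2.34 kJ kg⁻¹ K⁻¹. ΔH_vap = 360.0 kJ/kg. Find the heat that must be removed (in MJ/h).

vapour 91.9→34.6 °C: -80.22 kJ/kg
condensation at 34.6 °C: -360 kJ/kg
liquid 34.6→16.4 °C: -42.588 kJ/kg
Δh = -80.22 + -360 + -42.588 = -482.81 kJ/kg
Q = ṁ·Δh = 303.8 kg/min × -482.81 kJ/kg = -146680 kJ/min
|Q| = 2444.6 kW = 8800.6 MJ/h

Q_c = 8800 MJ/h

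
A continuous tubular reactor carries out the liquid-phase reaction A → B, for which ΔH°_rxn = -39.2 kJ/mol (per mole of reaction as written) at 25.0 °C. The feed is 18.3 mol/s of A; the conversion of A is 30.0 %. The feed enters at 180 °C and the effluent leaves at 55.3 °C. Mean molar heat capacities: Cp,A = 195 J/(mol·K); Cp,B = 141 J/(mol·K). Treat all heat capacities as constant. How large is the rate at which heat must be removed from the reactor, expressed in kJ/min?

Extent of reaction ξ = 0.300 × 18.3 = 5.49 mol/s
Reaction term: ξ·ΔH°_rxn = 5.49 × -39.2 = -215.21 kJ/s
Sensible, feed 180→25 °C: -553.12 kJ/s
Outlet flows (mol/s): A 12.81, B 5.49
Sensible, products 25→55.3 °C: 99.143 kJ/s
Q = ΔH = -669.18 kJ/s = -669.18 kW
Heat removed = 40151 kJ/min

Q_out = 40200 kJ/min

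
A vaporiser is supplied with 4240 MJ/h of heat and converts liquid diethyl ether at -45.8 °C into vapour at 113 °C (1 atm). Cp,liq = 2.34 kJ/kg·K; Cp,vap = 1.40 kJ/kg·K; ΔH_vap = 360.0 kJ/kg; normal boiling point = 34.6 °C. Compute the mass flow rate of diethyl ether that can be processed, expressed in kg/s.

ṁ = 1.79 kg/s

Δh = 2.34×(34.6−-45.8) + 360.0 + 1.40×(113−34.6) = 657.9 kJ/kg
Q = 4240 MJ/h = 1177.8 kJ/s = 1177.8 kJ/s
ṁ = Q/Δh = 1177.8 / 657.9 = 1.7902 kg/s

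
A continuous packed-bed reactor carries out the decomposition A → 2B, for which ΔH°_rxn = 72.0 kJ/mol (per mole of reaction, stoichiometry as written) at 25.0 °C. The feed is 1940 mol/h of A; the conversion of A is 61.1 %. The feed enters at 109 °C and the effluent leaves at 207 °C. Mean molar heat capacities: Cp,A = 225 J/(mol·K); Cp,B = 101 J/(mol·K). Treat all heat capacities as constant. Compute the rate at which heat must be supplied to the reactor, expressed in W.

Extent of reaction ξ = 0.611 × 1940 = 1185.3 mol/h
Reaction term: ξ·ΔH°_rxn = 1185.3 × 72.0 = 85344 kJ/h
Sensible, feed 109→25 °C: -36666 kJ/h
Outlet flows (mol/h): A 754.66, B 2370.7
Sensible, products 25→207 °C: 74481 kJ/h
Q = ΔH = 123160 kJ/h = 34.211 kW
Heat supplied = 34211 W

Q_in = 34200 W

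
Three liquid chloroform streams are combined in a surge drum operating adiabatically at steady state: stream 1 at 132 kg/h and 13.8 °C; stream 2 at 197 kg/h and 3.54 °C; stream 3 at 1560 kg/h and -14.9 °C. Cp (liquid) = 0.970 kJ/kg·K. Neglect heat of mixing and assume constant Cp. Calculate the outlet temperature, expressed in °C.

T_out = -11.0 °C

No heat crosses the boundary, so H_out = H_in.
Σ ṁᵢCp,ᵢTᵢ = 132×0.970×13.8 + 197×0.970×3.54 + 1560×0.970×-14.9 = -20103
Σ ṁᵢCp,ᵢ = 132×0.970 + 197×0.970 + 1560×0.970 = 1832.3
T_out = -20103 / 1832.3 = -10.971 °C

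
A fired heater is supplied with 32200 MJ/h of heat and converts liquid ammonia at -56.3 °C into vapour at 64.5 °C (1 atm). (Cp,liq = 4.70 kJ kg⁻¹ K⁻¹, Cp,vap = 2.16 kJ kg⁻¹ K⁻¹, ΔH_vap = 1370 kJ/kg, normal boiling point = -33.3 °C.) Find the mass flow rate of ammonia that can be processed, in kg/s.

Δh = 4.70×(-33.3−-56.3) + 1370 + 2.16×(64.5−-33.3) = 1689.3 kJ/kg
Q = 32200 MJ/h = 8944.4 kJ/s = 8944.4 kJ/s
ṁ = Q/Δh = 8944.4 / 1689.3 = 5.2946 kg/s

ṁ = 5.29 kg/s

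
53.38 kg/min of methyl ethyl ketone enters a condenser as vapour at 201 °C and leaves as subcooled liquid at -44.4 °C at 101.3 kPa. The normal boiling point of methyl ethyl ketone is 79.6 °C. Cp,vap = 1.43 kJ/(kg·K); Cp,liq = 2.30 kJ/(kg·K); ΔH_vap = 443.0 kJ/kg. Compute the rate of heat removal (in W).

Q_c = 802000 W

vapour 201→79.6 °C: -173.6 kJ/kg
condensation at 79.6 °C: -443 kJ/kg
liquid 79.6→-44.4 °C: -285.2 kJ/kg
Δh = -173.6 + -443 + -285.2 = -901.8 kJ/kg
Q = ṁ·Δh = 53.38 kg/min × -901.8 kJ/kg = -48138 kJ/min
|Q| = 802.3 kW = 802300 W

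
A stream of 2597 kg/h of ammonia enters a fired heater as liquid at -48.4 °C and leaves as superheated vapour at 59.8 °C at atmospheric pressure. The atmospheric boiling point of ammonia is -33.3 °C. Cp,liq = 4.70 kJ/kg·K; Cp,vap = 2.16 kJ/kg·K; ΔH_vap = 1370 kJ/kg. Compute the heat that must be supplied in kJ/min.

liquid -48.4→-33.3 °C: 70.97 kJ/kg
vaporisation at -33.3 °C: 1370 kJ/kg
vapour -33.3→59.8 °C: 201.1 kJ/kg
Δh = 70.97 + 1370 + 201.1 = 1642.1 kJ/kg
Q = ṁ·Δh = 2597 kg/h × 1642.1 kJ/kg = 4.2644e+06 kJ/h
|Q| = 1184.6 kW = 71074 kJ/min

Q = 71100 kJ/min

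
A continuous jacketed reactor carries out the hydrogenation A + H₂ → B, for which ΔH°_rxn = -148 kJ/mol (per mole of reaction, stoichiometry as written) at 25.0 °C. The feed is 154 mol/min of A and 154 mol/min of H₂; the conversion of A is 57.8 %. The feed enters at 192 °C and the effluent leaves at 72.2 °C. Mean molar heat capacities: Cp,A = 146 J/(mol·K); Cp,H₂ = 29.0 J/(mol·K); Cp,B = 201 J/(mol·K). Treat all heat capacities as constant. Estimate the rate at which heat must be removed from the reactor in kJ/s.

Q_out = 272 kJ/s

Extent of reaction ξ = 0.578 × 154 = 89.012 mol/min
Reaction term: ξ·ΔH°_rxn = 89.012 × -148 = -13174 kJ/min
Sensible, feed 192→25 °C: -4500.6 kJ/min
Outlet flows (mol/min): A 64.988, H₂ 64.988, B 89.012
Sensible, products 25→72.2 °C: 1381.3 kJ/min
Q = ΔH = -16293 kJ/min = -271.55 kW
Heat removed = 271.55 kJ/s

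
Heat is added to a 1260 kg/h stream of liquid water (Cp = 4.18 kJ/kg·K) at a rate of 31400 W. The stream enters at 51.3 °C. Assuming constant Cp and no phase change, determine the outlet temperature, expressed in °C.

T_out = 72.8 °C

Q = 31400 W = 113040 kJ/h
ΔT = Q/(ṁ·Cp) = 113040/(1260×4.18) = 21.463 K
T_out = 51.3 + 21.463 = 72.763 °C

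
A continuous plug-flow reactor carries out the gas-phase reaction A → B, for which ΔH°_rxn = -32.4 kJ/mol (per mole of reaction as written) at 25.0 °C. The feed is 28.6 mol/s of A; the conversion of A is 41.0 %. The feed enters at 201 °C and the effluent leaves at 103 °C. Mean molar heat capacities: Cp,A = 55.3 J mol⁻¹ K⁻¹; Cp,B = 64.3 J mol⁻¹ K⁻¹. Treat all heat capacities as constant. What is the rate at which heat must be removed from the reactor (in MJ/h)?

Q_out = 1900 MJ/h

Extent of reaction ξ = 0.410 × 28.6 = 11.726 mol/s
Reaction term: ξ·ΔH°_rxn = 11.726 × -32.4 = -379.92 kJ/s
Sensible, feed 201→25 °C: -278.36 kJ/s
Outlet flows (mol/s): A 16.874, B 11.726
Sensible, products 25→103 °C: 131.59 kJ/s
Q = ΔH = -526.69 kJ/s = -526.69 kW
Heat removed = 1896.1 MJ/h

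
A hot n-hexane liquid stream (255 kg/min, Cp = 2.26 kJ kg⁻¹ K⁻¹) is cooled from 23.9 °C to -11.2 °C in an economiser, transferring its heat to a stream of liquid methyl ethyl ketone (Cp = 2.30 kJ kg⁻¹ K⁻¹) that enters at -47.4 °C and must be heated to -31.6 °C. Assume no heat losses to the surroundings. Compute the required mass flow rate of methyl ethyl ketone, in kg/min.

Heat released by hot stream: Q = 255 × 2.26 × (23.9 − -11.2) = 20228 kJ/min
Energy balance on cold side (adiabatic exchanger): Q = ṁ_c·Cp_c·(T_c,out − T_c,in)
ṁ_c = 20228 / [2.30 × (-31.6 − -47.4)] = 556.64 kg/min

ṁ_c = 557 kg/min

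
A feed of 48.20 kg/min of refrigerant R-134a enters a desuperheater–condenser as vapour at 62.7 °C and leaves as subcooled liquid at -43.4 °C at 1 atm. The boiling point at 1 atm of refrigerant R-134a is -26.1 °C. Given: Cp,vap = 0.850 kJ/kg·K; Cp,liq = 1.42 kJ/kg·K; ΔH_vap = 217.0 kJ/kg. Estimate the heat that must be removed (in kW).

vapour 62.7→-26.1 °C: -75.48 kJ/kg
condensation at -26.1 °C: -217 kJ/kg
liquid -26.1→-43.4 °C: -24.566 kJ/kg
Δh = -75.48 + -217 + -24.566 = -317.05 kJ/kg
Q = ṁ·Δh = 48.20 kg/min × -317.05 kJ/kg = -15282 kJ/min
|Q| = 254.69 kW

Q_c = 255 kW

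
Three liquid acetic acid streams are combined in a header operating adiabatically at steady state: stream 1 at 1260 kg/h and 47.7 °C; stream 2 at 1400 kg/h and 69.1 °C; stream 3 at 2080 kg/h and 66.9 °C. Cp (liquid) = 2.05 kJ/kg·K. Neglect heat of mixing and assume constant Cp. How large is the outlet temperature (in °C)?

T_out = 62.4 °C

Energy balance with Q = 0: Σ ṁᵢCp,ᵢ(T_out − Tᵢ) = 0
Σ ṁᵢCp,ᵢTᵢ = 1260×2.05×47.7 + 1400×2.05×69.1 + 2080×2.05×66.9 = 606790
Σ ṁᵢCp,ᵢ = 1260×2.05 + 1400×2.05 + 2080×2.05 = 9717
T_out = 606790 / 9717 = 62.446 °C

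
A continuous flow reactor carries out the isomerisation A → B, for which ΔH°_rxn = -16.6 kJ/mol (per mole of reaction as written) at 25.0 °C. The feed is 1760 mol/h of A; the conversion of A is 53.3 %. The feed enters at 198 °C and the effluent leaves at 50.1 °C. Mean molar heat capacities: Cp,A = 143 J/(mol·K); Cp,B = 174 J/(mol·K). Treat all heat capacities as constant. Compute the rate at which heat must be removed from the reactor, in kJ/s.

Extent of reaction ξ = 0.533 × 1760 = 938.08 mol/h
Reaction term: ξ·ΔH°_rxn = 938.08 × -16.6 = -15572 kJ/h
Sensible, feed 198→25 °C: -43541 kJ/h
Outlet flows (mol/h): A 821.92, B 938.08
Sensible, products 25→50.1 °C: 7047.1 kJ/h
Q = ΔH = -52066 kJ/h = -14.463 kW
Heat removed = 14.463 kJ/s

Q_out = 14.5 kJ/s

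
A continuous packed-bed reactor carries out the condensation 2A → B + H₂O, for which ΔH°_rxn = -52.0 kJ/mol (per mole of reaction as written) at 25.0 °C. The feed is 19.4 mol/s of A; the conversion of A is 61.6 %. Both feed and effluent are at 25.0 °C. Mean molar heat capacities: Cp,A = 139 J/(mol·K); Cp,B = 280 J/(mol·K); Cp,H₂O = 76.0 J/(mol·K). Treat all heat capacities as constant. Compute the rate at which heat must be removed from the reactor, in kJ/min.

Q_out = 18600 kJ/min

Extent of reaction ξ = 0.616 × 19.4 / 2 = 5.9752 mol/s
Reaction term: ξ·ΔH°_rxn = 5.9752 × -52.0 = -310.71 kJ/s
Q = ΔH = -310.71 kJ/s = -310.71 kW
Heat removed = 18643 kJ/min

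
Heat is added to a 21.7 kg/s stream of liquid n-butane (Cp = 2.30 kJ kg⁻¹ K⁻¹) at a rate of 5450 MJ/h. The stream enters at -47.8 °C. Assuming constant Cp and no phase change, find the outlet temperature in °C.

Q = 5450 MJ/h = 1513.9 kJ/s
ΔT = Q/(ṁ·Cp) = 1513.9/(21.7×2.30) = 30.332 K
T_out = -47.8 + 30.332 = -17.468 °C

T_out = -17.5 °C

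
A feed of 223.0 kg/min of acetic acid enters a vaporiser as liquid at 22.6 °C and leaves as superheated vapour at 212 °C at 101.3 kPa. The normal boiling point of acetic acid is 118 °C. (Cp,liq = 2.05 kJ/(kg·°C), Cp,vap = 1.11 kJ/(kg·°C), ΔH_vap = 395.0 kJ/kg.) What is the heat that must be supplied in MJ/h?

liquid 22.6→118 °C: 195.57 kJ/kg
vaporisation at 118 °C: 395 kJ/kg
vapour 118→212 °C: 104.34 kJ/kg
Δh = 195.57 + 395 + 104.34 = 694.91 kJ/kg
Q = ṁ·Δh = 223.0 kg/min × 694.91 kJ/kg = 154960 kJ/min
|Q| = 2582.7 kW = 9297.9 MJ/h

Q = 9300 MJ/h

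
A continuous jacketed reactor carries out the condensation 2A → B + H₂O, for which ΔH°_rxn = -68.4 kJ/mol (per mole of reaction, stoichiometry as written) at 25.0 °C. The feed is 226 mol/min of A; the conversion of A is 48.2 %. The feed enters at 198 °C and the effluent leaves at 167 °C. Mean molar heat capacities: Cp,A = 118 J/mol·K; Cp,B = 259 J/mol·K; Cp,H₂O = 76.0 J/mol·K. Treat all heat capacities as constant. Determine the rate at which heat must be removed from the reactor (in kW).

Extent of reaction ξ = 0.482 × 226 / 2 = 54.466 mol/min
Reaction term: ξ·ΔH°_rxn = 54.466 × -68.4 = -3725.5 kJ/min
Sensible, feed 198→25 °C: -4613.6 kJ/min
Outlet flows (mol/min): A 117.07, B 54.466, H₂O 54.466
Sensible, products 25→167 °C: 4552.5 kJ/min
Q = ΔH = -3786.5 kJ/min = -63.108 kW
Heat removed = 63.108 kW

Q_out = 63.1 kW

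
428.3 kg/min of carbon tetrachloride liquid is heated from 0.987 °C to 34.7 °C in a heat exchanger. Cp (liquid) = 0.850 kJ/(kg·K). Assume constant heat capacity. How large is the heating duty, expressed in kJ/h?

Q = 736000 kJ/h

Q = ṁ·Cp·ΔT = 428.3 × 0.850 × (34.7 − 0.987) = 12273 kJ/min
Converting: 12273 / 60 s = 204.56 kW
Heating duty = 736400 kJ/h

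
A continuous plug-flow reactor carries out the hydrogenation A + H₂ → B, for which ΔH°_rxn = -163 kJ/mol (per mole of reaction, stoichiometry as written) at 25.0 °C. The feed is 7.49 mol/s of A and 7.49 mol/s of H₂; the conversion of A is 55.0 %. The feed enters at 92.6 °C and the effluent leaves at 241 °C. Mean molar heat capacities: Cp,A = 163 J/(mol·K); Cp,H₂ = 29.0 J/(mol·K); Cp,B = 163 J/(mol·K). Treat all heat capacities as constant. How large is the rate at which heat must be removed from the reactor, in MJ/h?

Extent of reaction ξ = 0.550 × 7.49 = 4.1195 mol/s
Reaction term: ξ·ΔH°_rxn = 4.1195 × -163 = -671.48 kJ/s
Sensible, feed 92.6→25 °C: -97.214 kJ/s
Outlet flows (mol/s): A 3.3705, H₂ 3.3705, B 4.1195
Sensible, products 25→241 °C: 284.82 kJ/s
Q = ΔH = -483.87 kJ/s = -483.87 kW
Heat removed = 1741.9 MJ/h

Q_out = 1740 MJ/h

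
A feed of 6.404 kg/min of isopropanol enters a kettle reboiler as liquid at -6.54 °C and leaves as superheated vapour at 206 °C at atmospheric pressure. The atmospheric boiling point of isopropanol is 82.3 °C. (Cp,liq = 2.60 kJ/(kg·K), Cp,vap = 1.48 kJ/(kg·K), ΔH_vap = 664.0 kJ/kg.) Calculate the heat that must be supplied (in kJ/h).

liquid -6.54→82.3 °C: 230.98 kJ/kg
vaporisation at 82.3 °C: 664 kJ/kg
vapour 82.3→206 °C: 183.08 kJ/kg
Δh = 230.98 + 664 + 183.08 = 1078.1 kJ/kg
Q = ṁ·Δh = 6.404 kg/min × 1078.1 kJ/kg = 6903.9 kJ/min
|Q| = 115.06 kW = 414230 kJ/h

Q = 414000 kJ/h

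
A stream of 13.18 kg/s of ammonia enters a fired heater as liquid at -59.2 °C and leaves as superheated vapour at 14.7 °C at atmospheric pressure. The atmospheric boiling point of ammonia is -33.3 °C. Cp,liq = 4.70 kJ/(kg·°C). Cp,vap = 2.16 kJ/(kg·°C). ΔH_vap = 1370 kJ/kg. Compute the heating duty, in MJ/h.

Q = 75700 MJ/h

liquid -59.2→-33.3 °C: 121.73 kJ/kg
vaporisation at -33.3 °C: 1370 kJ/kg
vapour -33.3→14.7 °C: 103.68 kJ/kg
Δh = 121.73 + 1370 + 103.68 = 1595.4 kJ/kg
Q = ṁ·Δh = 13.18 kg/s × 1595.4 kJ/kg = 21028 kJ/s
|Q| = 21028 kW = 75699 MJ/h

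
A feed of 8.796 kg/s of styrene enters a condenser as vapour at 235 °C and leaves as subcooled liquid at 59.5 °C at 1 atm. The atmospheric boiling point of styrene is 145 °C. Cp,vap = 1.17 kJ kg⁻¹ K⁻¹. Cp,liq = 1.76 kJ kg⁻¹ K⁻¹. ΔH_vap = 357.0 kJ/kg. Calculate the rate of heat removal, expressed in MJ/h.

Q_c = 19400 MJ/h

vapour 235→145 °C: -105.3 kJ/kg
condensation at 145 °C: -357 kJ/kg
liquid 145→59.5 °C: -150.48 kJ/kg
Δh = -105.3 + -357 + -150.48 = -612.78 kJ/kg
Q = ṁ·Δh = 8.796 kg/s × -612.78 kJ/kg = -5390 kJ/s
|Q| = 5390 kW = 19404 MJ/h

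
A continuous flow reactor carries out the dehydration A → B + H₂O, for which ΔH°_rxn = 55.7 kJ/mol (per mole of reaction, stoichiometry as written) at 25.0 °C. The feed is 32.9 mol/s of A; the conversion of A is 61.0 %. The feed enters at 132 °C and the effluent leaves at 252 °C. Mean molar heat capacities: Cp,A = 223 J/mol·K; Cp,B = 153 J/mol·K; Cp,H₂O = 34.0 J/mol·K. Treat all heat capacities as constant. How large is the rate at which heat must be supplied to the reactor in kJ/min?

Q_in = 110000 kJ/min

Extent of reaction ξ = 0.610 × 32.9 = 20.069 mol/s
Reaction term: ξ·ΔH°_rxn = 20.069 × 55.7 = 1117.8 kJ/s
Sensible, feed 132→25 °C: -785.03 kJ/s
Outlet flows (mol/s): A 12.831, B 20.069, H₂O 20.069
Sensible, products 25→252 °C: 1501.4 kJ/s
Q = ΔH = 1834.2 kJ/s = 1834.2 kW
Heat supplied = 110050 kJ/min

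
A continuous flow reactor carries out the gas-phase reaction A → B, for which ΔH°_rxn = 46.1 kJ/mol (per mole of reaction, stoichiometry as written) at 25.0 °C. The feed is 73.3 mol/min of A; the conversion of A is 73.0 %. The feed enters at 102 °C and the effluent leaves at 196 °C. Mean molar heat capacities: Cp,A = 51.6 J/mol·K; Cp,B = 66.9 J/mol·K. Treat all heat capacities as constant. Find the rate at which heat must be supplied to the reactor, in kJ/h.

Q_in = 178000 kJ/h

Extent of reaction ξ = 0.730 × 73.3 = 53.509 mol/min
Reaction term: ξ·ΔH°_rxn = 53.509 × 46.1 = 2466.8 kJ/min
Sensible, feed 102→25 °C: -291.24 kJ/min
Outlet flows (mol/min): A 19.791, B 53.509
Sensible, products 25→196 °C: 786.77 kJ/min
Q = ΔH = 2962.3 kJ/min = 49.372 kW
Heat supplied = 177740 kJ/h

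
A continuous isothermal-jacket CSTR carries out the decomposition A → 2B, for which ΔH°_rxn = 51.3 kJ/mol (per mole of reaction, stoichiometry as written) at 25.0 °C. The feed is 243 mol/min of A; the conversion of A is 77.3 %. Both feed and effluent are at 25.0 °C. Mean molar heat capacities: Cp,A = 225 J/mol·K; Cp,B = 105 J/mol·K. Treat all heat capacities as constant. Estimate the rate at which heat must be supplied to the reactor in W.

Extent of reaction ξ = 0.773 × 243 = 187.84 mol/min
Reaction term: ξ·ΔH°_rxn = 187.84 × 51.3 = 9636.1 kJ/min
Q = ΔH = 9636.1 kJ/min = 160.6 kW
Heat supplied = 160600 W

Q_in = 161000 W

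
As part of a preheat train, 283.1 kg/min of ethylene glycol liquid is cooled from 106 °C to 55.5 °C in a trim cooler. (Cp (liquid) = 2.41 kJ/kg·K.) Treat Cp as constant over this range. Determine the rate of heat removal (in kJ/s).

Q_c = 574 kJ/s

Q = ṁ·Cp·ΔT = 283.1 × 2.41 × (55.5 − 106) = -34455 kJ/min
Converting: 34455 / 60 s = 574.24 kW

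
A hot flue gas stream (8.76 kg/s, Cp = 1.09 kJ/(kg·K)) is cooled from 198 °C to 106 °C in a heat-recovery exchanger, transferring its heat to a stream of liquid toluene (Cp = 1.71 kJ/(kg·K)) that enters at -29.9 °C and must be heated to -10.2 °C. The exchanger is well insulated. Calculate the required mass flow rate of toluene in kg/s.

Heat released by hot stream: Q = 8.76 × 1.09 × (198 − 106) = 878.45 kJ/s
Energy balance on cold side (adiabatic exchanger): Q = ṁ_c·Cp_c·(T_c,out − T_c,in)
ṁ_c = 878.45 / [1.71 × (-10.2 − -29.9)] = 26.077 kg/s

ṁ_c = 26.1 kg/s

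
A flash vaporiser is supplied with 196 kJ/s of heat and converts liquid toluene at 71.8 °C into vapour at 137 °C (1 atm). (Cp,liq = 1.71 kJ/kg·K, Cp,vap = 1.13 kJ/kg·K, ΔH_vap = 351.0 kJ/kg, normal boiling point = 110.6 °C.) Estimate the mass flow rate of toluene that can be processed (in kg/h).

Δh = 1.71×(110.6−71.8) + 351.0 + 1.13×(137−110.6) = 447.18 kJ/kg
Q = 196 kJ/s = 196 kJ/s = 705600 kJ/h
ṁ = Q/Δh = 705600 / 447.18 = 1577.9 kg/h

ṁ = 1580 kg/h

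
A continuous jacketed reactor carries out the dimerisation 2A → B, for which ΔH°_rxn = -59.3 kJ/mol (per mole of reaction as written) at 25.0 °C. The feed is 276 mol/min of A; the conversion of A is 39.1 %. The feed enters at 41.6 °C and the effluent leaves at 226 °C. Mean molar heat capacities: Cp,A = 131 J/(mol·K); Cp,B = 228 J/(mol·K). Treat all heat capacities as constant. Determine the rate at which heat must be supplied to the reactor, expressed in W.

Extent of reaction ξ = 0.391 × 276 / 2 = 53.958 mol/min
Reaction term: ξ·ΔH°_rxn = 53.958 × -59.3 = -3199.7 kJ/min
Sensible, feed 41.6→25 °C: -600.19 kJ/min
Outlet flows (mol/min): A 168.08, B 53.958
Sensible, products 25→226 °C: 6898.6 kJ/min
Q = ΔH = 3098.7 kJ/min = 51.645 kW
Heat supplied = 51645 W

Q_in = 51600 W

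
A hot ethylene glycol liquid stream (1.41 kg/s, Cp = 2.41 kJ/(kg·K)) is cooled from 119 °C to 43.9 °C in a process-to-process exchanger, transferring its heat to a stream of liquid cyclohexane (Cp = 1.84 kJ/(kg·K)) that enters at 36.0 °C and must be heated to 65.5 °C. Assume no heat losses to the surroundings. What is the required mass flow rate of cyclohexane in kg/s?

Heat released by hot stream: Q = 1.41 × 2.41 × (119 − 43.9) = 255.2 kJ/s
Energy balance on cold side (adiabatic exchanger): Q = ṁ_c·Cp_c·(T_c,out − T_c,in)
ṁ_c = 255.2 / [1.84 × (65.5 − 36.0)] = 4.7015 kg/s

ṁ_c = 4.70 kg/s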